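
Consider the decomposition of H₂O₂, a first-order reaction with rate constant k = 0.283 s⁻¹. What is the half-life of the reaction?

2.449 s

Step 1: For a first-order reaction, t₁/₂ = ln(2)/k
Step 2: t₁/₂ = ln(2)/0.283
Step 3: t₁/₂ = 0.6931/0.283 = 2.449 s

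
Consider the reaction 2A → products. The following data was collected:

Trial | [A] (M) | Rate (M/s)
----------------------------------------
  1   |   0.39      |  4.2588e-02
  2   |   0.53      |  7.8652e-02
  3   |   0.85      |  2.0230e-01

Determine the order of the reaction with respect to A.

second order (2)

Step 1: Compare trials to find order n where rate₂/rate₁ = ([A]₂/[A]₁)^n
Step 2: rate₂/rate₁ = 7.8652e-02/4.2588e-02 = 1.847
Step 3: [A]₂/[A]₁ = 0.53/0.39 = 1.359
Step 4: n = ln(1.847)/ln(1.359) = 2.00 ≈ 2
Step 5: The reaction is second order in A.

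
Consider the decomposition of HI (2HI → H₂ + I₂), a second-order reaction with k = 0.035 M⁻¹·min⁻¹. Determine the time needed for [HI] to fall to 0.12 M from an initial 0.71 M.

197.9 min

Step 1: For second-order: t = (1/[HI] - 1/[HI]₀)/k
Step 2: t = (1/0.12 - 1/0.71)/0.035
Step 3: t = (8.333 - 1.408)/0.035
Step 4: t = 6.925/0.035 = 197.9 min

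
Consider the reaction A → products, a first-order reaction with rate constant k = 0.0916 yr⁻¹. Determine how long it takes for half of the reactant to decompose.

7.567 yr

Step 1: For a first-order reaction, t₁/₂ = ln(2)/k
Step 2: t₁/₂ = ln(2)/0.0916
Step 3: t₁/₂ = 0.6931/0.0916 = 7.567 yr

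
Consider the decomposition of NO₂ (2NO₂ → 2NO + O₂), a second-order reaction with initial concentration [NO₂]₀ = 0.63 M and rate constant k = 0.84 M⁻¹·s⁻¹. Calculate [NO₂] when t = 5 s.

0.1728 M

Step 1: For a second-order reaction: 1/[NO₂] = 1/[NO₂]₀ + kt
Step 2: 1/[NO₂] = 1/0.63 + 0.84 × 5
Step 3: 1/[NO₂] = 1.587 + 4.2 = 5.787
Step 4: [NO₂] = 1/5.787 = 0.1728 M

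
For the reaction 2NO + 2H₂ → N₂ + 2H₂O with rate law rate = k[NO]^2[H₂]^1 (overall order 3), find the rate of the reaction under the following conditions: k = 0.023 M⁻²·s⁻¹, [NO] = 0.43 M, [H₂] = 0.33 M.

0.001403 M/s

Step 1: The rate law is rate = k[NO]^2[H₂]^1, overall order = 2+1 = 3
Step 2: Substitute values: rate = 0.023 × (0.43)^2 × (0.33)^1
Step 3: rate = 0.023 × 0.1849 × 0.33 = 0.00140339 M/s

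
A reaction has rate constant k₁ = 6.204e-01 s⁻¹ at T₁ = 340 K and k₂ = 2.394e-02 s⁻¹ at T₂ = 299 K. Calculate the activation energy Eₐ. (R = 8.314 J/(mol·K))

67.1 kJ/mol

Step 1: Use the two-temperature Arrhenius form: ln(k₂/k₁) = -Eₐ/R × (1/T₂ - 1/T₁)
Step 2: ln(k₂/k₁) = ln(2.394e-02/6.204e-01) = ln(0.038588) = -3.25481
Step 3: 1/T₂ - 1/T₁ = 1/299 - 1/340 = 4.033051e-04 K⁻¹
Step 4: Eₐ = -R × ln(k₂/k₁) / (1/T₂ - 1/T₁) = -8.314 × -3.25481 / 4.033051e-04
Step 5: Eₐ = 6.7097e+04 J/mol = 67.1 kJ/mol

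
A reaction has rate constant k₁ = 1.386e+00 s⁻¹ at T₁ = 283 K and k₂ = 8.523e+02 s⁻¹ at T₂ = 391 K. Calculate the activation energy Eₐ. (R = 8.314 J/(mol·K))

54.7 kJ/mol

Step 1: Use the two-temperature Arrhenius form: ln(k₂/k₁) = -Eₐ/R × (1/T₂ - 1/T₁)
Step 2: ln(k₂/k₁) = ln(8.523e+02/1.386e+00) = ln(614.935) = 6.42152
Step 3: 1/T₂ - 1/T₁ = 1/391 - 1/283 = -9.760241e-04 K⁻¹
Step 4: Eₐ = -R × ln(k₂/k₁) / (1/T₂ - 1/T₁) = -8.314 × 6.42152 / -9.760241e-04
Step 5: Eₐ = 5.4700e+04 J/mol = 54.7 kJ/mol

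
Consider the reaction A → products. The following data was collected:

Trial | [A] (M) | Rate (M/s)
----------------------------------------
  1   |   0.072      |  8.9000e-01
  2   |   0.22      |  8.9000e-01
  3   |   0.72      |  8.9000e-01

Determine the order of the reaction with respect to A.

zeroth order (0)

Step 1: Compare trials - when concentration changes, rate stays constant.
Step 2: rate₂/rate₁ = 8.9000e-01/8.9000e-01 = 1
Step 3: [A]₂/[A]₁ = 0.22/0.072 = 3.056
Step 4: Since rate ratio ≈ (conc ratio)^0, the reaction is zeroth order.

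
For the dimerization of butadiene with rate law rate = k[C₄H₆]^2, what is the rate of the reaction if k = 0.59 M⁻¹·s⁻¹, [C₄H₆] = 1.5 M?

1.327 M/s

Step 1: Identify the rate law: rate = k[C₄H₆]^2
Step 2: Substitute values: rate = 0.59 × (1.5)^2
Step 3: Calculate: rate = 0.59 × 2.25 = 1.3275 M/s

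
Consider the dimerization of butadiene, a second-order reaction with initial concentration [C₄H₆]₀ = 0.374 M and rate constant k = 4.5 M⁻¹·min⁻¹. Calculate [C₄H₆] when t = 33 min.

0.006615 M

Step 1: For a second-order reaction: 1/[C₄H₆] = 1/[C₄H₆]₀ + kt
Step 2: 1/[C₄H₆] = 1/0.374 + 4.5 × 33
Step 3: 1/[C₄H₆] = 2.674 + 148.5 = 151.2
Step 4: [C₄H₆] = 1/151.2 = 0.006615 M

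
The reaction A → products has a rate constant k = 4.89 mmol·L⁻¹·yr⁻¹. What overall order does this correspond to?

zeroth order (0)

Step 1: The units of k for an nth-order reaction are (concentration)^(1-n)·(time)⁻¹.
Step 2: Here k has units mmol·L⁻¹·yr⁻¹, so the concentration exponent is 1.
Step 3: 1 - n = 1 ⇒ n = 0. The reaction is zeroth order.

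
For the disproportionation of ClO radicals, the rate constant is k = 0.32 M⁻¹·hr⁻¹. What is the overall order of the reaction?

second order (2)

Step 1: The units of k for an nth-order reaction are (concentration)^(1-n)·(time)⁻¹.
Step 2: Here k has units M⁻¹·hr⁻¹, so the concentration exponent is -1.
Step 3: 1 - n = -1 ⇒ n = 2. The reaction is second order.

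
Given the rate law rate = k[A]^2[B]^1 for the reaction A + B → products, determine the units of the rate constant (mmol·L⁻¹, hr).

(mmol·L⁻¹)⁻²·hr⁻¹

Step 1: Overall order = 2 + 1 = 3.
Step 2: rate has units mmol·L⁻¹·hr⁻¹; [A]^2[B]^1 has units (mmol·L⁻¹)^3.
Step 3: k = rate/([A]^2[B]^1), so units of k = (mmol·L⁻¹)^(1-3)·hr⁻¹ = (mmol·L⁻¹)⁻²·hr⁻¹.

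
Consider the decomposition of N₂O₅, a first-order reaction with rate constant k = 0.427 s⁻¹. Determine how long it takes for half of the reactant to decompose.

1.623 s

Step 1: For a first-order reaction, t₁/₂ = ln(2)/k
Step 2: t₁/₂ = ln(2)/0.427
Step 3: t₁/₂ = 0.6931/0.427 = 1.623 s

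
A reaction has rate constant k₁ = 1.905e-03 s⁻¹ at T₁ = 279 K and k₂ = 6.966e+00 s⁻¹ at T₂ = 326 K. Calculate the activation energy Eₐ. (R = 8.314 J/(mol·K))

132.0 kJ/mol

Step 1: Use the two-temperature Arrhenius form: ln(k₂/k₁) = -Eₐ/R × (1/T₂ - 1/T₁)
Step 2: ln(k₂/k₁) = ln(6.966e+00/1.905e-03) = ln(3656.69) = 8.20431
Step 3: 1/T₂ - 1/T₁ = 1/326 - 1/279 = -5.167447e-04 K⁻¹
Step 4: Eₐ = -R × ln(k₂/k₁) / (1/T₂ - 1/T₁) = -8.314 × 8.20431 / -5.167447e-04
Step 5: Eₐ = 1.3200e+05 J/mol = 132.0 kJ/mol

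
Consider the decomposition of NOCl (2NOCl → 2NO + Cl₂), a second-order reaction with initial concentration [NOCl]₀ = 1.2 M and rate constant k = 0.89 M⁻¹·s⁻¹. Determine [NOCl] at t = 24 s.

0.04506 M

Step 1: For a second-order reaction: 1/[NOCl] = 1/[NOCl]₀ + kt
Step 2: 1/[NOCl] = 1/1.2 + 0.89 × 24
Step 3: 1/[NOCl] = 0.8333 + 21.36 = 22.19
Step 4: [NOCl] = 1/22.19 = 0.04506 M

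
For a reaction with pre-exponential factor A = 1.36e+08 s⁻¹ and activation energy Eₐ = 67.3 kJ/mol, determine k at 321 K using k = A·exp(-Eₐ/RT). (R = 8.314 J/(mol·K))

1.52e-03 s⁻¹

Step 1: Use the Arrhenius equation: k = A × exp(-Eₐ/RT)
Step 2: Convert Eₐ to J/mol: 67.3 kJ/mol = 67300 J/mol
Step 3: Calculate the exponent: -Eₐ/(RT) = -67300/(8.314 × 321) = -25.21738
Step 4: k = 1.36e+08 × exp(-25.21738)
Step 5: k = 1.36e+08 × 1.11746e-11 = 1.5197e-03 s⁻¹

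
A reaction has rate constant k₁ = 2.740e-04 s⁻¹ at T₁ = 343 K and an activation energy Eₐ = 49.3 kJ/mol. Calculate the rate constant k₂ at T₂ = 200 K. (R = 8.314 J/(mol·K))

1.174e-09 s⁻¹

Step 1: Use the two-temperature Arrhenius form: ln(k₂/k₁) = -Eₐ/R × (1/T₂ - 1/T₁)
Step 2: Convert Eₐ to J/mol: 49.3 kJ/mol = 49300 J/mol
Step 3: 1/T₂ - 1/T₁ = 1/200 - 1/343 = 2.084548e-03 K⁻¹
Step 4: ln(k₂/k₁) = -49300/8.314 × 2.084548e-03 = -12.36086
Step 5: k₂ = k₁ × exp(-12.36086) = 2.740e-04 × 4.28299e-06 = 1.174e-09 s⁻¹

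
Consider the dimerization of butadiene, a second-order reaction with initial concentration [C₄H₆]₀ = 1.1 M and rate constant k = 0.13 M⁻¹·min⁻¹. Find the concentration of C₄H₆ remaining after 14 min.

0.3664 M

Step 1: For a second-order reaction: 1/[C₄H₆] = 1/[C₄H₆]₀ + kt
Step 2: 1/[C₄H₆] = 1/1.1 + 0.13 × 14
Step 3: 1/[C₄H₆] = 0.9091 + 1.82 = 2.729
Step 4: [C₄H₆] = 1/2.729 = 0.3664 M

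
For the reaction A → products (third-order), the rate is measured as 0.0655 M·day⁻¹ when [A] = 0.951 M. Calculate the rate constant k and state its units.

0.07616 M⁻²·day⁻¹

Step 1: rate = k[A]^3, so k = rate / [A]^3.
Step 2: k = 0.0655 / (0.951)^3 = 0.0655 / 0.8601.
Step 3: k = 0.07616 M⁻²·day⁻¹.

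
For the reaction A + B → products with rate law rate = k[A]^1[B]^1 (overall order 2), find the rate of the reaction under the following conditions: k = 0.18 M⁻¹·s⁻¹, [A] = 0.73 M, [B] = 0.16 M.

0.02102 M/s

Step 1: The rate law is rate = k[A]^1[B]^1, overall order = 1+1 = 2
Step 2: Substitute values: rate = 0.18 × (0.73)^1 × (0.16)^1
Step 3: rate = 0.18 × 0.73 × 0.16 = 0.021024 M/s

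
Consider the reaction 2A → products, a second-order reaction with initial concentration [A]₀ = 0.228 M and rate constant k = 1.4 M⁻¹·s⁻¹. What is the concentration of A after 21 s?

0.0296 M

Step 1: For a second-order reaction: 1/[A] = 1/[A]₀ + kt
Step 2: 1/[A] = 1/0.228 + 1.4 × 21
Step 3: 1/[A] = 4.386 + 29.4 = 33.79
Step 4: [A] = 1/33.79 = 0.0296 M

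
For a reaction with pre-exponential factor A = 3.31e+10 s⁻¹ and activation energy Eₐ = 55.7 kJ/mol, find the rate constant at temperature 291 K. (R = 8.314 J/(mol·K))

3.32e+00 s⁻¹

Step 1: Use the Arrhenius equation: k = A × exp(-Eₐ/RT)
Step 2: Convert Eₐ to J/mol: 55.7 kJ/mol = 55700 J/mol
Step 3: Calculate the exponent: -Eₐ/(RT) = -55700/(8.314 × 291) = -23.02248
Step 4: k = 3.31e+10 × exp(-23.02248)
Step 5: k = 3.31e+10 × 1.00338e-10 = 3.3212e+00 s⁻¹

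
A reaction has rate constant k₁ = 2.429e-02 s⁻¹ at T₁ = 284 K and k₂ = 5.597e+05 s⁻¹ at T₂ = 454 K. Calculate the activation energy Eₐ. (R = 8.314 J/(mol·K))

106.9 kJ/mol

Step 1: Use the two-temperature Arrhenius form: ln(k₂/k₁) = -Eₐ/R × (1/T₂ - 1/T₁)
Step 2: ln(k₂/k₁) = ln(5.597e+05/2.429e-02) = ln(2.30424e+07) = 16.9528
Step 3: 1/T₂ - 1/T₁ = 1/454 - 1/284 = -1.318484e-03 K⁻¹
Step 4: Eₐ = -R × ln(k₂/k₁) / (1/T₂ - 1/T₁) = -8.314 × 16.9528 / -1.318484e-03
Step 5: Eₐ = 1.0690e+05 J/mol = 106.9 kJ/mol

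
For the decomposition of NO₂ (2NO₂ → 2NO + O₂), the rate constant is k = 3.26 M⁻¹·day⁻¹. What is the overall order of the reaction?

second order (2)

Step 1: The units of k for an nth-order reaction are (concentration)^(1-n)·(time)⁻¹.
Step 2: Here k has units M⁻¹·day⁻¹, so the concentration exponent is -1.
Step 3: 1 - n = -1 ⇒ n = 2. The reaction is second order.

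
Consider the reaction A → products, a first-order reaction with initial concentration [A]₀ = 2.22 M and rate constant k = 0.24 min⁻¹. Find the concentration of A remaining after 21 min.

0.01437 M

Step 1: For a first-order reaction: [A] = [A]₀ × e^(-kt)
Step 2: [A] = 2.22 × e^(-0.24 × 21)
Step 3: [A] = 2.22 × e^(-5.04)
Step 4: [A] = 2.22 × 0.00647375 = 0.01437 M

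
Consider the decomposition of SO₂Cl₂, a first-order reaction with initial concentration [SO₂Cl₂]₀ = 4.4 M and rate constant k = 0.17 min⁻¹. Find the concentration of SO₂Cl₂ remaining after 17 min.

0.2445 M

Step 1: For a first-order reaction: [SO₂Cl₂] = [SO₂Cl₂]₀ × e^(-kt)
Step 2: [SO₂Cl₂] = 4.4 × e^(-0.17 × 17)
Step 3: [SO₂Cl₂] = 4.4 × e^(-2.89)
Step 4: [SO₂Cl₂] = 4.4 × 0.0555762 = 0.2445 M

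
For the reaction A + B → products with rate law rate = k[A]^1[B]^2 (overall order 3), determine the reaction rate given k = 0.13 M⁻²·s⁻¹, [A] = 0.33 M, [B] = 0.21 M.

0.001892 M/s

Step 1: The rate law is rate = k[A]^1[B]^2, overall order = 1+2 = 3
Step 2: Substitute values: rate = 0.13 × (0.33)^1 × (0.21)^2
Step 3: rate = 0.13 × 0.33 × 0.0441 = 0.00189189 M/s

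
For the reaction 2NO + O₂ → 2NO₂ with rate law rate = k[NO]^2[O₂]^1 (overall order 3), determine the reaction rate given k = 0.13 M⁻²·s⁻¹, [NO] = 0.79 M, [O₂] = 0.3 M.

0.02434 M/s

Step 1: The rate law is rate = k[NO]^2[O₂]^1, overall order = 2+1 = 3
Step 2: Substitute values: rate = 0.13 × (0.79)^2 × (0.3)^1
Step 3: rate = 0.13 × 0.6241 × 0.3 = 0.0243399 M/s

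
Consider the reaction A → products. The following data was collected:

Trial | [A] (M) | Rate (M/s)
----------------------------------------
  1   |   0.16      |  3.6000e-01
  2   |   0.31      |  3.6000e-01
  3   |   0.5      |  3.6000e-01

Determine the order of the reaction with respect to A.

zeroth order (0)

Step 1: Compare trials - when concentration changes, rate stays constant.
Step 2: rate₂/rate₁ = 3.6000e-01/3.6000e-01 = 1
Step 3: [A]₂/[A]₁ = 0.31/0.16 = 1.938
Step 4: Since rate ratio ≈ (conc ratio)^0, the reaction is zeroth order.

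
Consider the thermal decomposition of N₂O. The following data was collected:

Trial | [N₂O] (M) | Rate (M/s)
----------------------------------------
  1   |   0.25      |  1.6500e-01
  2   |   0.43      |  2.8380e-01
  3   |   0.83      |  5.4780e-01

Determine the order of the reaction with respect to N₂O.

first order (1)

Step 1: Compare trials to find order n where rate₂/rate₁ = ([N₂O]₂/[N₂O]₁)^n
Step 2: rate₂/rate₁ = 2.8380e-01/1.6500e-01 = 1.72
Step 3: [N₂O]₂/[N₂O]₁ = 0.43/0.25 = 1.72
Step 4: n = ln(1.72)/ln(1.72) = 1.00 ≈ 1
Step 5: The reaction is first order in N₂O.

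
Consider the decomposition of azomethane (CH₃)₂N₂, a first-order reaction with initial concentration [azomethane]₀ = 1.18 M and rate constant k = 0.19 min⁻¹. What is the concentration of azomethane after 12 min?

0.1207 M

Step 1: For a first-order reaction: [azomethane] = [azomethane]₀ × e^(-kt)
Step 2: [azomethane] = 1.18 × e^(-0.19 × 12)
Step 3: [azomethane] = 1.18 × e^(-2.28)
Step 4: [azomethane] = 1.18 × 0.102284 = 0.1207 M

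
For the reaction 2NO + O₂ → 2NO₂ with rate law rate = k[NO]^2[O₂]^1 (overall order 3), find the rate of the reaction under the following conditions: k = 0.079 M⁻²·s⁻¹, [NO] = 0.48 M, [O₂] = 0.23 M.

0.004186 M/s

Step 1: The rate law is rate = k[NO]^2[O₂]^1, overall order = 2+1 = 3
Step 2: Substitute values: rate = 0.079 × (0.48)^2 × (0.23)^1
Step 3: rate = 0.079 × 0.2304 × 0.23 = 0.00418637 M/s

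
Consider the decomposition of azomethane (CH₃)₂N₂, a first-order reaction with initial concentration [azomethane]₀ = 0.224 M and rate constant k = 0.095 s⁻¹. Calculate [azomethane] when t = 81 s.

0.0001019 M

Step 1: For a first-order reaction: [azomethane] = [azomethane]₀ × e^(-kt)
Step 2: [azomethane] = 0.224 × e^(-0.095 × 81)
Step 3: [azomethane] = 0.224 × e^(-7.695)
Step 4: [azomethane] = 0.224 × 0.000455097 = 0.0001019 M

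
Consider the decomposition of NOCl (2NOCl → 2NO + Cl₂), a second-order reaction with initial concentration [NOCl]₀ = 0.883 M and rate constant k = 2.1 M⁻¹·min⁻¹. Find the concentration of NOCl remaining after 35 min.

0.0134 M

Step 1: For a second-order reaction: 1/[NOCl] = 1/[NOCl]₀ + kt
Step 2: 1/[NOCl] = 1/0.883 + 2.1 × 35
Step 3: 1/[NOCl] = 1.133 + 73.5 = 74.63
Step 4: [NOCl] = 1/74.63 = 0.0134 M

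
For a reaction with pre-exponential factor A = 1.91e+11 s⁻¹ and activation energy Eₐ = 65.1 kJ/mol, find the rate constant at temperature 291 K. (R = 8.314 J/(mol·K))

3.94e-01 s⁻¹

Step 1: Use the Arrhenius equation: k = A × exp(-Eₐ/RT)
Step 2: Convert Eₐ to J/mol: 65.1 kJ/mol = 65100 J/mol
Step 3: Calculate the exponent: -Eₐ/(RT) = -65100/(8.314 × 291) = -26.90779
Step 4: k = 1.91e+11 × exp(-26.90779)
Step 5: k = 1.91e+11 × 2.06108e-12 = 3.9367e-01 s⁻¹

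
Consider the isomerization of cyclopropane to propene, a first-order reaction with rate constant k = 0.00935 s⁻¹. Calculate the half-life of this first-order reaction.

74.13 s

Step 1: For a first-order reaction, t₁/₂ = ln(2)/k
Step 2: t₁/₂ = ln(2)/0.00935
Step 3: t₁/₂ = 0.6931/0.00935 = 74.13 s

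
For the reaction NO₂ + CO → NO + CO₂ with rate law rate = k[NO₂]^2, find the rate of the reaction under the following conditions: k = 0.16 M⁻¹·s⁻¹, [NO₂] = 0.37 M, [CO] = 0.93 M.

0.0219 M/s

Step 1: The rate law is rate = k[NO₂]^2
Step 2: Note that the rate does not depend on [CO] (zero order in CO).
Step 3: rate = 0.16 × (0.37)^2 = 0.021904 M/s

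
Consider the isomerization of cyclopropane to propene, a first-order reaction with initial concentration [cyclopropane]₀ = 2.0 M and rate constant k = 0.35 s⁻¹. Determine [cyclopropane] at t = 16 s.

0.007396 M

Step 1: For a first-order reaction: [cyclopropane] = [cyclopropane]₀ × e^(-kt)
Step 2: [cyclopropane] = 2.0 × e^(-0.35 × 16)
Step 3: [cyclopropane] = 2.0 × e^(-5.6)
Step 4: [cyclopropane] = 2.0 × 0.00369786 = 0.007396 M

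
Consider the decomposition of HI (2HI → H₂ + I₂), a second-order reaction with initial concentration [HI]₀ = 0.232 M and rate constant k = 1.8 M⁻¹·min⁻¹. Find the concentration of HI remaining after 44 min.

0.01197 M

Step 1: For a second-order reaction: 1/[HI] = 1/[HI]₀ + kt
Step 2: 1/[HI] = 1/0.232 + 1.8 × 44
Step 3: 1/[HI] = 4.31 + 79.2 = 83.51
Step 4: [HI] = 1/83.51 = 0.01197 M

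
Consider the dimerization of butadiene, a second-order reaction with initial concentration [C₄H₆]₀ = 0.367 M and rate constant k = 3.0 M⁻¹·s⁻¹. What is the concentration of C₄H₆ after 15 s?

0.02095 M

Step 1: For a second-order reaction: 1/[C₄H₆] = 1/[C₄H₆]₀ + kt
Step 2: 1/[C₄H₆] = 1/0.367 + 3.0 × 15
Step 3: 1/[C₄H₆] = 2.725 + 45 = 47.72
Step 4: [C₄H₆] = 1/47.72 = 0.02095 M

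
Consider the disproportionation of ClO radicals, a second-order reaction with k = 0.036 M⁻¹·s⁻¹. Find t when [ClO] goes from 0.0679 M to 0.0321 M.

456.3 s

Step 1: For second-order: t = (1/[ClO] - 1/[ClO]₀)/k
Step 2: t = (1/0.0321 - 1/0.0679)/0.036
Step 3: t = (31.15 - 14.73)/0.036
Step 4: t = 16.43/0.036 = 456.3 s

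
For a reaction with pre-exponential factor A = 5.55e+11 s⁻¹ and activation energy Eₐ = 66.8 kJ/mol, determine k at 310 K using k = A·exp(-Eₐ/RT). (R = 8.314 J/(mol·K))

3.08e+00 s⁻¹

Step 1: Use the Arrhenius equation: k = A × exp(-Eₐ/RT)
Step 2: Convert Eₐ to J/mol: 66.8 kJ/mol = 66800 J/mol
Step 3: Calculate the exponent: -Eₐ/(RT) = -66800/(8.314 × 310) = -25.91819
Step 4: k = 5.55e+11 × exp(-25.91819)
Step 5: k = 5.55e+11 × 5.54464e-12 = 3.0773e+00 s⁻¹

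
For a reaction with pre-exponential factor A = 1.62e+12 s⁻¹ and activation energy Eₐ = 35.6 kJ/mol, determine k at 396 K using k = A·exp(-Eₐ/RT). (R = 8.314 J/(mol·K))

3.26e+07 s⁻¹

Step 1: Use the Arrhenius equation: k = A × exp(-Eₐ/RT)
Step 2: Convert Eₐ to J/mol: 35.6 kJ/mol = 35600 J/mol
Step 3: Calculate the exponent: -Eₐ/(RT) = -35600/(8.314 × 396) = -10.81296
Step 4: k = 1.62e+12 × exp(-10.81296)
Step 5: k = 1.62e+12 × 2.01368e-05 = 3.2622e+07 s⁻¹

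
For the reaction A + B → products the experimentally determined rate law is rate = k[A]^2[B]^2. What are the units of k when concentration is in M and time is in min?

M⁻³·min⁻¹

Step 1: Overall order = 2 + 2 = 4.
Step 2: rate has units M·min⁻¹; [A]^2[B]^2 has units M^4.
Step 3: k = rate/([A]^2[B]^2), so units of k = M^(1-4)·min⁻¹ = M⁻³·min⁻¹.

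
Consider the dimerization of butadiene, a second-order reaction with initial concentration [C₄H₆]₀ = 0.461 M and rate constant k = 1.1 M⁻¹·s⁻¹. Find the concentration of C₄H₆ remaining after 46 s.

0.01895 M

Step 1: For a second-order reaction: 1/[C₄H₆] = 1/[C₄H₆]₀ + kt
Step 2: 1/[C₄H₆] = 1/0.461 + 1.1 × 46
Step 3: 1/[C₄H₆] = 2.169 + 50.6 = 52.77
Step 4: [C₄H₆] = 1/52.77 = 0.01895 M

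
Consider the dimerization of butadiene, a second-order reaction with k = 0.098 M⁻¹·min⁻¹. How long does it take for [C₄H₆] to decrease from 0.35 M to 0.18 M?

27.53 min

Step 1: For second-order: t = (1/[C₄H₆] - 1/[C₄H₆]₀)/k
Step 2: t = (1/0.18 - 1/0.35)/0.098
Step 3: t = (5.556 - 2.857)/0.098
Step 4: t = 2.698/0.098 = 27.53 min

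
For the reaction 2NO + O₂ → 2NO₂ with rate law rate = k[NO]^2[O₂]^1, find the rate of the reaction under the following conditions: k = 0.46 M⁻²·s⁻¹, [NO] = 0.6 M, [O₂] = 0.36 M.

0.05962 M/s

Step 1: The rate law is rate = k[NO]^2[O₂]^1
Step 2: Substitute: rate = 0.46 × (0.6)^2 × (0.36)^1
Step 3: rate = 0.46 × 0.36 × 0.36 = 0.059616 M/s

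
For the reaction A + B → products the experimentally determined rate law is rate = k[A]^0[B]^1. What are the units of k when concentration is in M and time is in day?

day⁻¹

Step 1: Overall order = 0 + 1 = 1.
Step 2: rate has units M·day⁻¹; [A]^0[B]^1 has units M^1.
Step 3: k = rate/([A]^0[B]^1), so units of k = M^(1-1)·day⁻¹ = day⁻¹.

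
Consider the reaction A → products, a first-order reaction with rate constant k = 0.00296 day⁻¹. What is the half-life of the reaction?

234.2 day

Step 1: For a first-order reaction, t₁/₂ = ln(2)/k
Step 2: t₁/₂ = ln(2)/0.00296
Step 3: t₁/₂ = 0.6931/0.00296 = 234.2 day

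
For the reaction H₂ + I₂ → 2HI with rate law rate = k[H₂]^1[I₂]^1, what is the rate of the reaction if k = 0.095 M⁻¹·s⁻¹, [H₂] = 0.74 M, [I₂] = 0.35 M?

0.0246 M/s

Step 1: The rate law is rate = k[H₂]^1[I₂]^1
Step 2: Substitute: rate = 0.095 × (0.74)^1 × (0.35)^1
Step 3: rate = 0.095 × 0.74 × 0.35 = 0.024605 M/s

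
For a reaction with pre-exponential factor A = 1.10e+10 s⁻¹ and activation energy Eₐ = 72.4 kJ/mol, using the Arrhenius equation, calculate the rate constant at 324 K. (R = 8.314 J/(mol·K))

2.34e-02 s⁻¹

Step 1: Use the Arrhenius equation: k = A × exp(-Eₐ/RT)
Step 2: Convert Eₐ to J/mol: 72.4 kJ/mol = 72400 J/mol
Step 3: Calculate the exponent: -Eₐ/(RT) = -72400/(8.314 × 324) = -26.87717
Step 4: k = 1.10e+10 × exp(-26.87717)
Step 5: k = 1.10e+10 × 2.12517e-12 = 2.3377e-02 s⁻¹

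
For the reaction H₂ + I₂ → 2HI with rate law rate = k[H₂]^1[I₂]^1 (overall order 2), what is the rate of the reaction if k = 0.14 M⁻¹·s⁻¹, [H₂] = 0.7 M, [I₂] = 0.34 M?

0.03332 M/s

Step 1: The rate law is rate = k[H₂]^1[I₂]^1, overall order = 1+1 = 2
Step 2: Substitute values: rate = 0.14 × (0.7)^1 × (0.34)^1
Step 3: rate = 0.14 × 0.7 × 0.34 = 0.03332 M/s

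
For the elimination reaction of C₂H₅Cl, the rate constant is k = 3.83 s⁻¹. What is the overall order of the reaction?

first order (1)

Step 1: The units of k for an nth-order reaction are (concentration)^(1-n)·(time)⁻¹.
Step 2: Here k has units s⁻¹, so the concentration exponent is 0.
Step 3: 1 - n = 0 ⇒ n = 1. The reaction is first order.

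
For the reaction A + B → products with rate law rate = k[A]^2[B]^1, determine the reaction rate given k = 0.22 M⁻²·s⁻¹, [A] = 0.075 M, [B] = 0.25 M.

0.0003094 M/s

Step 1: The rate law is rate = k[A]^2[B]^1
Step 2: Substitute: rate = 0.22 × (0.075)^2 × (0.25)^1
Step 3: rate = 0.22 × 0.005625 × 0.25 = 0.000309375 M/s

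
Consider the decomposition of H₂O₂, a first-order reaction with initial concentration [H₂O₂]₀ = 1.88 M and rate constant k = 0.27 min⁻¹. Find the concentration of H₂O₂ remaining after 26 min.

0.00168 M

Step 1: For a first-order reaction: [H₂O₂] = [H₂O₂]₀ × e^(-kt)
Step 2: [H₂O₂] = 1.88 × e^(-0.27 × 26)
Step 3: [H₂O₂] = 1.88 × e^(-7.02)
Step 4: [H₂O₂] = 1.88 × 0.000893825 = 0.00168 M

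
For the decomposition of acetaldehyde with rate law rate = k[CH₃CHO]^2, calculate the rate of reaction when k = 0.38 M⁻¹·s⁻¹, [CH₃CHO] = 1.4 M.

0.7448 M/s

Step 1: Identify the rate law: rate = k[CH₃CHO]^2
Step 2: Substitute values: rate = 0.38 × (1.4)^2
Step 3: Calculate: rate = 0.38 × 1.96 = 0.7448 M/s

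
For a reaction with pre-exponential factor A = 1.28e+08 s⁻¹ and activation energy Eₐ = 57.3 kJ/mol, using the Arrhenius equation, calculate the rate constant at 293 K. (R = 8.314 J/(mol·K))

7.79e-03 s⁻¹

Step 1: Use the Arrhenius equation: k = A × exp(-Eₐ/RT)
Step 2: Convert Eₐ to J/mol: 57.3 kJ/mol = 57300 J/mol
Step 3: Calculate the exponent: -Eₐ/(RT) = -57300/(8.314 × 293) = -23.52215
Step 4: k = 1.28e+08 × exp(-23.52215)
Step 5: k = 1.28e+08 × 6.08780e-11 = 7.7924e-03 s⁻¹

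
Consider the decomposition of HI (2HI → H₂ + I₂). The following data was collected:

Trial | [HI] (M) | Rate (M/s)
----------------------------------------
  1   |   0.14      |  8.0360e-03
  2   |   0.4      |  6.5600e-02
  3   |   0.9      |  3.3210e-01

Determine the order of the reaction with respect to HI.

second order (2)

Step 1: Compare trials to find order n where rate₂/rate₁ = ([HI]₂/[HI]₁)^n
Step 2: rate₂/rate₁ = 6.5600e-02/8.0360e-03 = 8.163
Step 3: [HI]₂/[HI]₁ = 0.4/0.14 = 2.857
Step 4: n = ln(8.163)/ln(2.857) = 2.00 ≈ 2
Step 5: The reaction is second order in HI.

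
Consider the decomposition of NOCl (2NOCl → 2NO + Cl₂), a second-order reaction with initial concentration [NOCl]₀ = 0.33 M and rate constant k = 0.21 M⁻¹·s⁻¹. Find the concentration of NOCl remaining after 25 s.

0.1208 M

Step 1: For a second-order reaction: 1/[NOCl] = 1/[NOCl]₀ + kt
Step 2: 1/[NOCl] = 1/0.33 + 0.21 × 25
Step 3: 1/[NOCl] = 3.03 + 5.25 = 8.28
Step 4: [NOCl] = 1/8.28 = 0.1208 M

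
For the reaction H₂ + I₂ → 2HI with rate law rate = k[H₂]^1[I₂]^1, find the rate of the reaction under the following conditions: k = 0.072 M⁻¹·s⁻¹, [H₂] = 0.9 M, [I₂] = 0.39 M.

0.02527 M/s

Step 1: The rate law is rate = k[H₂]^1[I₂]^1
Step 2: Substitute: rate = 0.072 × (0.9)^1 × (0.39)^1
Step 3: rate = 0.072 × 0.9 × 0.39 = 0.025272 M/s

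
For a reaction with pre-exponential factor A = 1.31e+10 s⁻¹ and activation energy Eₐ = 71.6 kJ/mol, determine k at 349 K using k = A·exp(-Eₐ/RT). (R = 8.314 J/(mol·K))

2.52e-01 s⁻¹

Step 1: Use the Arrhenius equation: k = A × exp(-Eₐ/RT)
Step 2: Convert Eₐ to J/mol: 71.6 kJ/mol = 71600 J/mol
Step 3: Calculate the exponent: -Eₐ/(RT) = -71600/(8.314 × 349) = -24.67616
Step 4: k = 1.31e+10 × exp(-24.67616)
Step 5: k = 1.31e+10 × 1.91991e-11 = 2.5151e-01 s⁻¹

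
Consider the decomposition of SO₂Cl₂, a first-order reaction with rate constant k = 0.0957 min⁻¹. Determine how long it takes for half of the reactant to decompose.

7.243 min

Step 1: For a first-order reaction, t₁/₂ = ln(2)/k
Step 2: t₁/₂ = ln(2)/0.0957
Step 3: t₁/₂ = 0.6931/0.0957 = 7.243 min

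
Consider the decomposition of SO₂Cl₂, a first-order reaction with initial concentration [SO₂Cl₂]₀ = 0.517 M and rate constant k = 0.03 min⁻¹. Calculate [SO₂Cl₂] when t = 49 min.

0.1189 M

Step 1: For a first-order reaction: [SO₂Cl₂] = [SO₂Cl₂]₀ × e^(-kt)
Step 2: [SO₂Cl₂] = 0.517 × e^(-0.03 × 49)
Step 3: [SO₂Cl₂] = 0.517 × e^(-1.47)
Step 4: [SO₂Cl₂] = 0.517 × 0.229925 = 0.1189 M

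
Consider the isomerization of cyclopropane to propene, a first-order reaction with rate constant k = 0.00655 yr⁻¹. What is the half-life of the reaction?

105.8 yr

Step 1: For a first-order reaction, t₁/₂ = ln(2)/k
Step 2: t₁/₂ = ln(2)/0.00655
Step 3: t₁/₂ = 0.6931/0.00655 = 105.8 yr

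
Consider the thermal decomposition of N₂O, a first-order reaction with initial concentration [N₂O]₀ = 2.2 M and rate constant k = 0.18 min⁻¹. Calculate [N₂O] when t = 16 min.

0.1235 M

Step 1: For a first-order reaction: [N₂O] = [N₂O]₀ × e^(-kt)
Step 2: [N₂O] = 2.2 × e^(-0.18 × 16)
Step 3: [N₂O] = 2.2 × e^(-2.88)
Step 4: [N₂O] = 2.2 × 0.0561348 = 0.1235 M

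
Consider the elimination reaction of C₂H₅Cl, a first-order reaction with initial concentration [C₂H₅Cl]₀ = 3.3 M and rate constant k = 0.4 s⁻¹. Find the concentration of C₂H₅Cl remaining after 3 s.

0.9939 M

Step 1: For a first-order reaction: [C₂H₅Cl] = [C₂H₅Cl]₀ × e^(-kt)
Step 2: [C₂H₅Cl] = 3.3 × e^(-0.4 × 3)
Step 3: [C₂H₅Cl] = 3.3 × e^(-1.2)
Step 4: [C₂H₅Cl] = 3.3 × 0.301194 = 0.9939 M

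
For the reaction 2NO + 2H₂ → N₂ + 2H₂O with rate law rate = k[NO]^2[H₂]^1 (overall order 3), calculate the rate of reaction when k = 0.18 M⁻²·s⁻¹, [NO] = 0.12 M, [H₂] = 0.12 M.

0.000311 M/s

Step 1: The rate law is rate = k[NO]^2[H₂]^1, overall order = 2+1 = 3
Step 2: Substitute values: rate = 0.18 × (0.12)^2 × (0.12)^1
Step 3: rate = 0.18 × 0.0144 × 0.12 = 0.00031104 M/s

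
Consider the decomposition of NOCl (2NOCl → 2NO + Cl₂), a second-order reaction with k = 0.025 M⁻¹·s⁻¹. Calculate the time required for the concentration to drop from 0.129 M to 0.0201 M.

1680 s

Step 1: For second-order: t = (1/[NOCl] - 1/[NOCl]₀)/k
Step 2: t = (1/0.0201 - 1/0.129)/0.025
Step 3: t = (49.75 - 7.752)/0.025
Step 4: t = 42/0.025 = 1680 s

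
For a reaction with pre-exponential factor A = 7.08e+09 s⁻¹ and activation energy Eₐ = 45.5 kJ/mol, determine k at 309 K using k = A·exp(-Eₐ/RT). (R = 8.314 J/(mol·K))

1.44e+02 s⁻¹

Step 1: Use the Arrhenius equation: k = A × exp(-Eₐ/RT)
Step 2: Convert Eₐ to J/mol: 45.5 kJ/mol = 45500 J/mol
Step 3: Calculate the exponent: -Eₐ/(RT) = -45500/(8.314 × 309) = -17.71099
Step 4: k = 7.08e+09 × exp(-17.71099)
Step 5: k = 7.08e+09 × 2.03336e-08 = 1.4396e+02 s⁻¹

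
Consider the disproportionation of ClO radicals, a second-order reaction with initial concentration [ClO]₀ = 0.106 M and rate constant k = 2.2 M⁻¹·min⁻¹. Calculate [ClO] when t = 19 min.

0.01952 M

Step 1: For a second-order reaction: 1/[ClO] = 1/[ClO]₀ + kt
Step 2: 1/[ClO] = 1/0.106 + 2.2 × 19
Step 3: 1/[ClO] = 9.434 + 41.8 = 51.23
Step 4: [ClO] = 1/51.23 = 0.01952 M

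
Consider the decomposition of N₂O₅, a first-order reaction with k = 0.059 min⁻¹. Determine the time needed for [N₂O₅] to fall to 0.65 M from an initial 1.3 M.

11.75 min

Step 1: For first-order: t = ln([N₂O₅]₀/[N₂O₅])/k
Step 2: t = ln(1.3/0.65)/0.059
Step 3: t = ln(2)/0.059
Step 4: t = 0.6931/0.059 = 11.75 min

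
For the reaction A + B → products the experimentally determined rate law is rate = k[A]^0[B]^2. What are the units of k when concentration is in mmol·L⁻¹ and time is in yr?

(mmol·L⁻¹)⁻¹·yr⁻¹

Step 1: Overall order = 0 + 2 = 2.
Step 2: rate has units mmol·L⁻¹·yr⁻¹; [A]^0[B]^2 has units (mmol·L⁻¹)^2.
Step 3: k = rate/([A]^0[B]^2), so units of k = (mmol·L⁻¹)^(1-2)·yr⁻¹ = (mmol·L⁻¹)⁻¹·yr⁻¹.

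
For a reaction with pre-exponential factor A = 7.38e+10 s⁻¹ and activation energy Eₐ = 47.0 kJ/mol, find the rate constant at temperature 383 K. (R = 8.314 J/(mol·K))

2.87e+04 s⁻¹

Step 1: Use the Arrhenius equation: k = A × exp(-Eₐ/RT)
Step 2: Convert Eₐ to J/mol: 47.0 kJ/mol = 47000 J/mol
Step 3: Calculate the exponent: -Eₐ/(RT) = -47000/(8.314 × 383) = -14.76009
Step 4: k = 7.38e+10 × exp(-14.76009)
Step 5: k = 7.38e+10 × 3.88843e-07 = 2.8697e+04 s⁻¹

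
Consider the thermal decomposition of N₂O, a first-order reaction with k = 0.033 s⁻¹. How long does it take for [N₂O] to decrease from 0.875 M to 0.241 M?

39.07 s

Step 1: For first-order: t = ln([N₂O]₀/[N₂O])/k
Step 2: t = ln(0.875/0.241)/0.033
Step 3: t = ln(3.631)/0.033
Step 4: t = 1.289/0.033 = 39.07 s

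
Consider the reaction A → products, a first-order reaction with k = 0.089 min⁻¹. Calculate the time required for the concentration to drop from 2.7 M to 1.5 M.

6.604 min

Step 1: For first-order: t = ln([A]₀/[A])/k
Step 2: t = ln(2.7/1.5)/0.089
Step 3: t = ln(1.8)/0.089
Step 4: t = 0.5878/0.089 = 6.604 min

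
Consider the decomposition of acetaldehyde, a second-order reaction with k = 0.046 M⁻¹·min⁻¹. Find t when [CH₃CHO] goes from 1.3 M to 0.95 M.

6.161 min

Step 1: For second-order: t = (1/[CH₃CHO] - 1/[CH₃CHO]₀)/k
Step 2: t = (1/0.95 - 1/1.3)/0.046
Step 3: t = (1.053 - 0.7692)/0.046
Step 4: t = 0.2834/0.046 = 6.161 min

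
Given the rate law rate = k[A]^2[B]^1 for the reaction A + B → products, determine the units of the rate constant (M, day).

M⁻²·day⁻¹

Step 1: Overall order = 2 + 1 = 3.
Step 2: rate has units M·day⁻¹; [A]^2[B]^1 has units M^3.
Step 3: k = rate/([A]^2[B]^1), so units of k = M^(1-3)·day⁻¹ = M⁻²·day⁻¹.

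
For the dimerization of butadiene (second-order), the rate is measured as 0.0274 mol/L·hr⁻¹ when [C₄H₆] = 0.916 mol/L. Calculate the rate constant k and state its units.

0.03266 (mol/L)⁻¹·hr⁻¹

Step 1: rate = k[C₄H₆]^2, so k = rate / [C₄H₆]^2.
Step 2: k = 0.0274 / (0.916)^2 = 0.0274 / 0.8391.
Step 3: k = 0.03266 (mol/L)⁻¹·hr⁻¹.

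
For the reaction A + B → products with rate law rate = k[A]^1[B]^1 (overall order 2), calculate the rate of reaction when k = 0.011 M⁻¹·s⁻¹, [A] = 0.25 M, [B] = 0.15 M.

0.0004125 M/s

Step 1: The rate law is rate = k[A]^1[B]^1, overall order = 1+1 = 2
Step 2: Substitute values: rate = 0.011 × (0.25)^1 × (0.15)^1
Step 3: rate = 0.011 × 0.25 × 0.15 = 0.0004125 M/s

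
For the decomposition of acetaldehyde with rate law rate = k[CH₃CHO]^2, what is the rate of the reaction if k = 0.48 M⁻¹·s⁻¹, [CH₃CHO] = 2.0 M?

1.92 M/s

Step 1: Identify the rate law: rate = k[CH₃CHO]^2
Step 2: Substitute values: rate = 0.48 × (2.0)^2
Step 3: Calculate: rate = 0.48 × 4 = 1.92 M/s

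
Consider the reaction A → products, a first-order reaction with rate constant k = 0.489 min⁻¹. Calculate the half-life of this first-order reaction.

1.417 min

Step 1: For a first-order reaction, t₁/₂ = ln(2)/k
Step 2: t₁/₂ = ln(2)/0.489
Step 3: t₁/₂ = 0.6931/0.489 = 1.417 min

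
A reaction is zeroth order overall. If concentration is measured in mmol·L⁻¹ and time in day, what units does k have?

mmol·L⁻¹·day⁻¹

Step 1: For overall order n, rate = k × (concentration)^n.
Step 2: Rate has units mmol·L⁻¹·day⁻¹; concentration term has units (mmol·L⁻¹)^0.
Step 3: k = rate / (concentration)^n, so units of k = (mmol·L⁻¹)^(1-0)·day⁻¹ = mmol·L⁻¹·day⁻¹.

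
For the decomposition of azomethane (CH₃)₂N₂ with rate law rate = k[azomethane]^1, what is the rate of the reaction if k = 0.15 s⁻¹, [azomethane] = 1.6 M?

0.24 M/s

Step 1: Identify the rate law: rate = k[azomethane]^1
Step 2: Substitute values: rate = 0.15 × (1.6)^1
Step 3: Calculate: rate = 0.15 × 1.6 = 0.24 M/s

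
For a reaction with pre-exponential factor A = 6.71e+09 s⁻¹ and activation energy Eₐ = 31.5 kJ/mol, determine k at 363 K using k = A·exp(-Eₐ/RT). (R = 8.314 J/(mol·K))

1.97e+05 s⁻¹

Step 1: Use the Arrhenius equation: k = A × exp(-Eₐ/RT)
Step 2: Convert Eₐ to J/mol: 31.5 kJ/mol = 31500 J/mol
Step 3: Calculate the exponent: -Eₐ/(RT) = -31500/(8.314 × 363) = -10.43744
Step 4: k = 6.71e+09 × exp(-10.43744)
Step 5: k = 6.71e+09 × 2.93142e-05 = 1.9670e+05 s⁻¹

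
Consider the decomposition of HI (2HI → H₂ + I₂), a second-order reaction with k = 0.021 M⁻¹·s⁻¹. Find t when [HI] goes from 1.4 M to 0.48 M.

65.19 s

Step 1: For second-order: t = (1/[HI] - 1/[HI]₀)/k
Step 2: t = (1/0.48 - 1/1.4)/0.021
Step 3: t = (2.083 - 0.7143)/0.021
Step 4: t = 1.369/0.021 = 65.19 s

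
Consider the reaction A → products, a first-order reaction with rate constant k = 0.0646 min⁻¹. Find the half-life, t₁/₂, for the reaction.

10.73 min

Step 1: For a first-order reaction, t₁/₂ = ln(2)/k
Step 2: t₁/₂ = ln(2)/0.0646
Step 3: t₁/₂ = 0.6931/0.0646 = 10.73 min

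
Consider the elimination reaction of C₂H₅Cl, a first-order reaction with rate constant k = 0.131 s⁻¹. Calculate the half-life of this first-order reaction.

5.291 s

Step 1: For a first-order reaction, t₁/₂ = ln(2)/k
Step 2: t₁/₂ = ln(2)/0.131
Step 3: t₁/₂ = 0.6931/0.131 = 5.291 s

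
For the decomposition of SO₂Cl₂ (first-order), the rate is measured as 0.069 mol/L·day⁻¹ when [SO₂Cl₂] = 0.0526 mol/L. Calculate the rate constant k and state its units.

1.312 day⁻¹

Step 1: rate = k[SO₂Cl₂]^1, so k = rate / [SO₂Cl₂]^1.
Step 2: k = 0.069 / (0.0526)^1 = 0.069 / 0.0526.
Step 3: k = 1.312 day⁻¹.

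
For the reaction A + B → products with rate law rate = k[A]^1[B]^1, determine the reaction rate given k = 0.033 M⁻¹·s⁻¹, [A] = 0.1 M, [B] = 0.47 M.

0.001551 M/s

Step 1: The rate law is rate = k[A]^1[B]^1
Step 2: Substitute: rate = 0.033 × (0.1)^1 × (0.47)^1
Step 3: rate = 0.033 × 0.1 × 0.47 = 0.001551 M/s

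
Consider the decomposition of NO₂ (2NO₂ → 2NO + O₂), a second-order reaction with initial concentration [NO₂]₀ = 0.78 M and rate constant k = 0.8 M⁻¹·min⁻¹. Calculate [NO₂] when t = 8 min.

0.1302 M

Step 1: For a second-order reaction: 1/[NO₂] = 1/[NO₂]₀ + kt
Step 2: 1/[NO₂] = 1/0.78 + 0.8 × 8
Step 3: 1/[NO₂] = 1.282 + 6.4 = 7.682
Step 4: [NO₂] = 1/7.682 = 0.1302 M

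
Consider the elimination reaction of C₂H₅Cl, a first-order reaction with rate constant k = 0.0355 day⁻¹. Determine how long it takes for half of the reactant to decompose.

19.53 day

Step 1: For a first-order reaction, t₁/₂ = ln(2)/k
Step 2: t₁/₂ = ln(2)/0.0355
Step 3: t₁/₂ = 0.6931/0.0355 = 19.53 day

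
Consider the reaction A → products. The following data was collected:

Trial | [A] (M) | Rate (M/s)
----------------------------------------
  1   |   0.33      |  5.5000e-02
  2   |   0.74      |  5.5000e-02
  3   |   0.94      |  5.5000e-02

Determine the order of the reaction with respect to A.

zeroth order (0)

Step 1: Compare trials - when concentration changes, rate stays constant.
Step 2: rate₂/rate₁ = 5.5000e-02/5.5000e-02 = 1
Step 3: [A]₂/[A]₁ = 0.74/0.33 = 2.242
Step 4: Since rate ratio ≈ (conc ratio)^0, the reaction is zeroth order.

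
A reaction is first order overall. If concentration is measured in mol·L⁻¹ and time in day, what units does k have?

day⁻¹

Step 1: For overall order n, rate = k × (concentration)^n.
Step 2: Rate has units mol·L⁻¹·day⁻¹; concentration term has units (mol·L⁻¹)^1.
Step 3: k = rate / (concentration)^n, so units of k = (mol·L⁻¹)^(1-1)·day⁻¹ = day⁻¹.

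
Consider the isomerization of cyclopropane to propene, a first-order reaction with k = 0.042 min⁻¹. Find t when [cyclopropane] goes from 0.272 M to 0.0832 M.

28.2 min

Step 1: For first-order: t = ln([cyclopropane]₀/[cyclopropane])/k
Step 2: t = ln(0.272/0.0832)/0.042
Step 3: t = ln(3.269)/0.042
Step 4: t = 1.185/0.042 = 28.2 min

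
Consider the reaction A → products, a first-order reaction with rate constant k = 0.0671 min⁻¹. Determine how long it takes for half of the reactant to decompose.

10.33 min

Step 1: For a first-order reaction, t₁/₂ = ln(2)/k
Step 2: t₁/₂ = ln(2)/0.0671
Step 3: t₁/₂ = 0.6931/0.0671 = 10.33 min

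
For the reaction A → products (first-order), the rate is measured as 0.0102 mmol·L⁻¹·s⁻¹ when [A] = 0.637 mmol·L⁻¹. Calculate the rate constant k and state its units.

0.01601 s⁻¹

Step 1: rate = k[A]^1, so k = rate / [A]^1.
Step 2: k = 0.0102 / (0.637)^1 = 0.0102 / 0.637.
Step 3: k = 0.01601 s⁻¹.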